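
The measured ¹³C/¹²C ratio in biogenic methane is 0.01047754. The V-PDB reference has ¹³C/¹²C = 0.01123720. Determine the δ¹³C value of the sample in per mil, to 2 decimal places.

-67.60 per mil

δ¹³C = (R_sample / R_standard − 1) × 1000
R_sample / R_standard = 0.01047754 / 0.01123720 = 0.932398
δ¹³C = (0.932398 − 1) × 1000 = -67.602 per mil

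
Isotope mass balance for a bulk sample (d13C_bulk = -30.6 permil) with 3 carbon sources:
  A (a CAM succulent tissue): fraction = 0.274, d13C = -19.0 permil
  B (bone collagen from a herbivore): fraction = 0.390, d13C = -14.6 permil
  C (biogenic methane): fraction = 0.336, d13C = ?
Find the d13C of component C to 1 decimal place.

-58.6 permil

Isotope mass balance: δ_bulk = Σ fᵢ·δᵢ.
-30.6 = 0.274×(-19.0) + 0.390×(-14.6) + 0.336×δ_C
0.336·δ_C = -30.6 − (-10.900) = -19.700
δ_C = -19.700 / 0.336 = -58.63 permil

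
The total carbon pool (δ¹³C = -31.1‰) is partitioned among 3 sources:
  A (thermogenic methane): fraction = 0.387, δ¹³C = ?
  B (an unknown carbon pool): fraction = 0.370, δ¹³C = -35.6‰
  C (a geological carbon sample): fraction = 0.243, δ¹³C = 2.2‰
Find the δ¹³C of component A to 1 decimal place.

-47.7‰

Isotope mass balance: δ_bulk = Σ fᵢ·δᵢ.
-31.1 = 0.387×δ_A + 0.370×(-35.6) + 0.243×(2.2)
0.387·δ_A = -31.1 − (-12.637) = -18.463
δ_A = -18.463 / 0.387 = -47.71‰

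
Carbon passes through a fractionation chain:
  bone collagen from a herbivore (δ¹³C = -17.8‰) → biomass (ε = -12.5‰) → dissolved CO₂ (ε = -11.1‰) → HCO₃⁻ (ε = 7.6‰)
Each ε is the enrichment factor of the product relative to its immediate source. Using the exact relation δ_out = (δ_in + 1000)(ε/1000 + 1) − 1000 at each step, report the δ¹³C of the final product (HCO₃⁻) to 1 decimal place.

step 1: δ = (-17.80 + 1000)·(-12.5/1000 + 1) − 1000 = -30.08‰
step 2: δ = (-30.08 + 1000)·(-11.1/1000 + 1) − 1000 = -40.84‰
step 3: δ = (-40.84 + 1000)·(7.6/1000 + 1) − 1000 = -33.55‰

-33.6‰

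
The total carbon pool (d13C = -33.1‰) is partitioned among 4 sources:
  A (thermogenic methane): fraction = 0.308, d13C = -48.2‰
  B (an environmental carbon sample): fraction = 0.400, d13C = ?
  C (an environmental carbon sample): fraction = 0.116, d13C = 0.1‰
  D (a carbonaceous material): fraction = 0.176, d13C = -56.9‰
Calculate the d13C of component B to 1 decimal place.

Isotope mass balance: δ_bulk = Σ fᵢ·δᵢ.
-33.1 = 0.308×(-48.2) + 0.400×δ_B + 0.116×(0.1) + 0.176×(-56.9)
0.400·δ_B = -33.1 − (-24.848) = -8.252
δ_B = -8.252 / 0.400 = -20.63‰

-20.6‰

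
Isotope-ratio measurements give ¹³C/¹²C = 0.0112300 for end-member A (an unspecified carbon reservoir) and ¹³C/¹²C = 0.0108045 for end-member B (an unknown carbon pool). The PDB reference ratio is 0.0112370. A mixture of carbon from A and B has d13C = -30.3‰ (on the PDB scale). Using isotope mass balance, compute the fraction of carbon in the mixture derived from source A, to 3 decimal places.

0.216

δ_A = (0.0112300/0.0112370 − 1)×1000 = (0.999377 − 1)×1000 = -0.623‰
δ_B = (0.0108045/0.0112370 − 1)×1000 = (0.961511 − 1)×1000 = -38.489‰
f_A = (δ_mix − δ_B)/(δ_A − δ_B) = (-30.3 − (-38.489))/(-0.623 − (-38.489))
f_A = 8.189 / 37.866 = 0.2163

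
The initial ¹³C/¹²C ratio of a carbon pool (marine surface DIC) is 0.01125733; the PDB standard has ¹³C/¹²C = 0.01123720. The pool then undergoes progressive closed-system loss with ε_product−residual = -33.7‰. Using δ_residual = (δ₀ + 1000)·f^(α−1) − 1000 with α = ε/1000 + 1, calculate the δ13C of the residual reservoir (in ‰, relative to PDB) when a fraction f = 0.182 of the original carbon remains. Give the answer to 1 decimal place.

δ₀ = (0.01125733/0.01123720 − 1)×1000 = (1.001791 − 1)×1000 = 1.791‰
α − 1 = ε/1000 = -0.0337
f^(α−1) = 0.182^(-0.0337) = 1.059097
δ_res = (1.791 + 1000) × 1.059097 − 1000 = 1060.994 − 1000 = 60.99‰

61.0‰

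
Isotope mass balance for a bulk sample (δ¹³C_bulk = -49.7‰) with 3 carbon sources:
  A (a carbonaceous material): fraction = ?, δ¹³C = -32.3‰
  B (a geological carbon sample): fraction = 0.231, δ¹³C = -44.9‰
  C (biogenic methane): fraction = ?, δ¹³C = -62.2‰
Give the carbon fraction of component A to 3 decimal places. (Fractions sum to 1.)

0.284

Let f_A and f_C be the unknown fractions; fractions sum to 1 so f_A + f_C = 0.769.
Mass balance: Σ fᵢ·δᵢ = δ_bulk ⇒ f_A·(-32.3) + f_C·(-62.2) = -49.7 − (-10.372) = -39.328
Substitute f_C = 0.769 − f_A:
f_A·(-32.3 − -62.2) = -39.328 − 0.769×(-62.2) = 8.504
f_A = 8.504 / 29.9 = 0.2844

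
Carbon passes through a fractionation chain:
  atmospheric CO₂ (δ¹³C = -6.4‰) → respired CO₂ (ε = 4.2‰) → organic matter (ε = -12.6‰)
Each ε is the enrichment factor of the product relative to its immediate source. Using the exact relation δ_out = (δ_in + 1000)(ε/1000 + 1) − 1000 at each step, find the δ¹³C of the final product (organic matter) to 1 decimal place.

-14.8‰

step 1: δ = (-6.40 + 1000)·(4.2/1000 + 1) − 1000 = -2.23‰
step 2: δ = (-2.23 + 1000)·(-12.6/1000 + 1) − 1000 = -14.80‰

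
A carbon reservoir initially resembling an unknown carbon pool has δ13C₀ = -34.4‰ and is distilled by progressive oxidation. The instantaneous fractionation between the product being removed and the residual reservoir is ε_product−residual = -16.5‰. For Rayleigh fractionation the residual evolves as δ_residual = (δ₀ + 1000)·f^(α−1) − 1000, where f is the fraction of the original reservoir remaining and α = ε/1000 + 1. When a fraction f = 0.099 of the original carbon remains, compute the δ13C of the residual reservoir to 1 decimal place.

Rayleigh residual: δ_res = (δ₀ + 1000)·f^(α−1) − 1000
α = ε/1000 + 1 = 0.98350, so α − 1 = -0.01650
f^(α−1) = 0.099^(-0.01650) = 1.038896
δ_res = (-34.4 + 1000) × 1.038896 − 1000 = 1003.158 − 1000 = 3.16‰

3.2‰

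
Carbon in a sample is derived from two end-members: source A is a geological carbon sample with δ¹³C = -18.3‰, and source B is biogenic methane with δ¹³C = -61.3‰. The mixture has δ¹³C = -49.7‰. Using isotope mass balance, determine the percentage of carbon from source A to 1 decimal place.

27.0%

δ_mix = f_A·δ_A + (1 − f_A)·δ_B  ⇒  f_A = (δ_mix − δ_B)/(δ_A − δ_B)
f_A = (-49.7 − (-61.3)) / (-18.3 − (-61.3))
f_A = 11.6 / 43.0 = 0.2698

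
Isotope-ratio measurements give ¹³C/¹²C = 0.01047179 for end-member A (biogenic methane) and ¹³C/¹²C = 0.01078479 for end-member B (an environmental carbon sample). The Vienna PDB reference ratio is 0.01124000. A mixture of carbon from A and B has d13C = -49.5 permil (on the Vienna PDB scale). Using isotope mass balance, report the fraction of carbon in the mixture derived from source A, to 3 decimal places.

δ_A = (0.01047179/0.01124000 − 1)×1000 = (0.931654 − 1)×1000 = -68.346 permil
δ_B = (0.01078479/0.01124000 − 1)×1000 = (0.959501 − 1)×1000 = -40.499 permil
f_A = (δ_mix − δ_B)/(δ_A − δ_B) = (-49.5 − (-40.499))/(-68.346 − (-40.499))
f_A = -9.001 / -27.847 = 0.3232

0.323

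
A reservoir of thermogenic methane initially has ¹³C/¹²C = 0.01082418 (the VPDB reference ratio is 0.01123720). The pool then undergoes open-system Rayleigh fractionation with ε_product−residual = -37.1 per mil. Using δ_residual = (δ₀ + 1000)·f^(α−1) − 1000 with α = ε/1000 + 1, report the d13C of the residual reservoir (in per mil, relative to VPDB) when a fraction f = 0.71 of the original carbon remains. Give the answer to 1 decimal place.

δ₀ = (0.01082418/0.01123720 − 1)×1000 = (0.963245 − 1)×1000 = -36.755 per mil
α − 1 = ε/1000 = -0.0371
f^(α−1) = 0.71^(-0.0371) = 1.012787
δ_res = (-36.755 + 1000) × 1.012787 − 1000 = 975.563 − 1000 = -24.44 per mil

-24.4 per mil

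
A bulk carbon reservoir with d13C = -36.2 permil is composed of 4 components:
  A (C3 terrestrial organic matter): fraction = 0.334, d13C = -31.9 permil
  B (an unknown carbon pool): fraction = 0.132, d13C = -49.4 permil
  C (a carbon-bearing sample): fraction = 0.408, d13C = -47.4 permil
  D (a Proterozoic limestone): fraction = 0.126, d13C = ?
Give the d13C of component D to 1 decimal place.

2.5 permil

Isotope mass balance: δ_bulk = Σ fᵢ·δᵢ.
-36.2 = 0.334×(-31.9) + 0.132×(-49.4) + 0.408×(-47.4) + 0.126×δ_D
0.126·δ_D = -36.2 − (-36.515) = 0.315
δ_D = 0.315 / 0.126 = 2.50 permil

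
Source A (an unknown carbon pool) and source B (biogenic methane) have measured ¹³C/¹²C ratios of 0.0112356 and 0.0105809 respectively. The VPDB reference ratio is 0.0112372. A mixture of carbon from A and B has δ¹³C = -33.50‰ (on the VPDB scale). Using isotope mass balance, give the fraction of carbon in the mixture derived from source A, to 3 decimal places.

0.427

δ_A = (0.0112356/0.0112372 − 1)×1000 = (0.999858 − 1)×1000 = -0.142‰
δ_B = (0.0105809/0.0112372 − 1)×1000 = (0.941596 − 1)×1000 = -58.404‰
f_A = (δ_mix − δ_B)/(δ_A − δ_B) = (-33.50 − (-58.404))/(-0.142 − (-58.404))
f_A = 24.904 / 58.262 = 0.4275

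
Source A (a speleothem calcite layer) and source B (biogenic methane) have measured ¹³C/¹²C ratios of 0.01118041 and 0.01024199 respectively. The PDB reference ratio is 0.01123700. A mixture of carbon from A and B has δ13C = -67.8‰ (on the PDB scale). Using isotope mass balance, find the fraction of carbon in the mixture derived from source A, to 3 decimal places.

δ_A = (0.01118041/0.01123700 − 1)×1000 = (0.994964 − 1)×1000 = -5.036‰
δ_B = (0.01024199/0.01123700 − 1)×1000 = (0.911452 − 1)×1000 = -88.548‰
f_A = (δ_mix − δ_B)/(δ_A − δ_B) = (-67.8 − (-88.548))/(-5.036 − (-88.548))
f_A = 20.748 / 83.512 = 0.2484

0.248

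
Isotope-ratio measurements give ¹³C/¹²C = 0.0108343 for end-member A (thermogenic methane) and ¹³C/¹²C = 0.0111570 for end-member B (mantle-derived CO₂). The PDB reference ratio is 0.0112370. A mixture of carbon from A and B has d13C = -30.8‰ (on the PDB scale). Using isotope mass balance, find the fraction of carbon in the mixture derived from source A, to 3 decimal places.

0.825

δ_A = (0.0108343/0.0112370 − 1)×1000 = (0.964163 − 1)×1000 = -35.837‰
δ_B = (0.0111570/0.0112370 − 1)×1000 = (0.992881 − 1)×1000 = -7.119‰
f_A = (δ_mix − δ_B)/(δ_A − δ_B) = (-30.8 − (-7.119))/(-35.837 − (-7.119))
f_A = -23.681 / -28.718 = 0.8246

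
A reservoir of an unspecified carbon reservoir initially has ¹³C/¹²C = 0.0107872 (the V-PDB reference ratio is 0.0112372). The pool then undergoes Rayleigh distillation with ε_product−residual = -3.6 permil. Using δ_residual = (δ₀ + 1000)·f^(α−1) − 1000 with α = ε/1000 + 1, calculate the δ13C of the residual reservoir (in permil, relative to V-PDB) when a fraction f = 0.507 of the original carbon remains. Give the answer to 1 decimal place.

δ₀ = (0.0107872/0.0112372 − 1)×1000 = (0.959954 − 1)×1000 = -40.046 permil
α − 1 = ε/1000 = -0.0036
f^(α−1) = 0.507^(-0.0036) = 1.002448
δ_res = (-40.046 + 1000) × 1.002448 − 1000 = 962.305 − 1000 = -37.70 permil

-37.7 permil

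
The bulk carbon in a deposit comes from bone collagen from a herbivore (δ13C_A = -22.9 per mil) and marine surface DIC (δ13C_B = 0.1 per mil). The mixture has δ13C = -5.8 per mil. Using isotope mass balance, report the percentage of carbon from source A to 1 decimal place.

25.7%

δ_mix = f_A·δ_A + (1 − f_A)·δ_B  ⇒  f_A = (δ_mix − δ_B)/(δ_A − δ_B)
f_A = (-5.8 − (0.1)) / (-22.9 − (0.1))
f_A = -5.9 / -23.0 = 0.2565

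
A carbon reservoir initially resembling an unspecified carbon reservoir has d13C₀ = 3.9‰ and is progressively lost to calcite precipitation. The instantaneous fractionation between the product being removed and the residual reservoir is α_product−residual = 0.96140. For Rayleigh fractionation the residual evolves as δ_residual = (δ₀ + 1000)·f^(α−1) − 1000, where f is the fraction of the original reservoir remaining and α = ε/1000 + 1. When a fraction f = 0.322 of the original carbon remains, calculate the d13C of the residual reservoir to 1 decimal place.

48.8‰

Rayleigh residual: δ_res = (δ₀ + 1000)·f^(α−1) − 1000
α − 1 = -0.03860
f^(α−1) = 0.322^(-0.03860) = 1.044712
δ_res = (3.9 + 1000) × 1.044712 − 1000 = 1048.787 − 1000 = 48.79‰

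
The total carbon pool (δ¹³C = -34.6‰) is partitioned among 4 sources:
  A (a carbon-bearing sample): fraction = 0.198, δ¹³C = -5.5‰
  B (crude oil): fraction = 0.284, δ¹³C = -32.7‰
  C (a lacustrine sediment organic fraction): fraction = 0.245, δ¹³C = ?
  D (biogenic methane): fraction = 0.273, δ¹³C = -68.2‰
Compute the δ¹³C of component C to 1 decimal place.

-22.9‰

Isotope mass balance: δ_bulk = Σ fᵢ·δᵢ.
-34.6 = 0.198×(-5.5) + 0.284×(-32.7) + 0.245×δ_C + 0.273×(-68.2)
0.245·δ_C = -34.6 − (-28.994) = -5.606
δ_C = -5.606 / 0.245 = -22.88‰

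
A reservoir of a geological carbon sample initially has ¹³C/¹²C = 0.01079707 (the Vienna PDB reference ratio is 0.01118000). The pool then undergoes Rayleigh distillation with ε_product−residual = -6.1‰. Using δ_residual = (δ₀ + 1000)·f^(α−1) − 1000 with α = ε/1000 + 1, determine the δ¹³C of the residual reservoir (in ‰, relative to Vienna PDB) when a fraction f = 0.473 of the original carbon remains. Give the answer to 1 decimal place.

δ₀ = (0.01079707/0.01118000 − 1)×1000 = (0.965749 − 1)×1000 = -34.251‰
α − 1 = ε/1000 = -0.0061
f^(α−1) = 0.473^(-0.0061) = 1.004577
δ_res = (-34.251 + 1000) × 1.004577 − 1000 = 970.169 − 1000 = -29.83‰

-29.8‰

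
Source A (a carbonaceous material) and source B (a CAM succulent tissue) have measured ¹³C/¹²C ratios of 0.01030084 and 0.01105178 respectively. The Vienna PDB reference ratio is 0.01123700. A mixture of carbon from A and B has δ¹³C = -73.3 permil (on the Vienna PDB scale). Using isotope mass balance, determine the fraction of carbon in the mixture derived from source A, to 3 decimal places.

0.850

δ_A = (0.01030084/0.01123700 − 1)×1000 = (0.916690 − 1)×1000 = -83.310 permil
δ_B = (0.01105178/0.01123700 − 1)×1000 = (0.983517 − 1)×1000 = -16.483 permil
f_A = (δ_mix − δ_B)/(δ_A − δ_B) = (-73.3 − (-16.483))/(-83.310 − (-16.483))
f_A = -56.817 / -66.827 = 0.8502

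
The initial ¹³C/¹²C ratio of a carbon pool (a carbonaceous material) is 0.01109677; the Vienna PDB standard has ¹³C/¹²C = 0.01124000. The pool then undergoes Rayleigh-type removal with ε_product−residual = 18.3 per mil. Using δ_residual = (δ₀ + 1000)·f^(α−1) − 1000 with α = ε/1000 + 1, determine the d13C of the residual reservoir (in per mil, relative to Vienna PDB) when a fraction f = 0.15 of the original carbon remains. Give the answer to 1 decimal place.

δ₀ = (0.01109677/0.01124000 − 1)×1000 = (0.987257 − 1)×1000 = -12.743 per mil
α − 1 = ε/1000 = 0.0183
f^(α−1) = 0.15^(0.0183) = 0.965878
δ_res = (-12.743 + 1000) × 0.965878 − 1000 = 953.570 − 1000 = -46.43 per mil

-46.4 per mil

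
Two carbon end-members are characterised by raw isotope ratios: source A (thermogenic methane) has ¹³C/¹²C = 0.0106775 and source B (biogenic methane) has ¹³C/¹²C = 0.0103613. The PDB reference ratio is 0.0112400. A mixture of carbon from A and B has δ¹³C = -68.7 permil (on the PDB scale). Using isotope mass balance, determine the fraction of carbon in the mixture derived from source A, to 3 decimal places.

δ_A = (0.0106775/0.0112400 − 1)×1000 = (0.949956 − 1)×1000 = -50.044 permil
δ_B = (0.0103613/0.0112400 − 1)×1000 = (0.921824 − 1)×1000 = -78.176 permil
f_A = (δ_mix − δ_B)/(δ_A − δ_B) = (-68.7 − (-78.176))/(-50.044 − (-78.176))
f_A = 9.476 / 28.132 = 0.3369

0.337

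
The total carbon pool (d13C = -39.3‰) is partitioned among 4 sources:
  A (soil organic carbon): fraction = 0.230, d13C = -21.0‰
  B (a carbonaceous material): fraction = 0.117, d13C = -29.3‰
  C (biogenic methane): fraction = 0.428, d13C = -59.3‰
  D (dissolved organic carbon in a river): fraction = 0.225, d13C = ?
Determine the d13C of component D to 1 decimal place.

Isotope mass balance: δ_bulk = Σ fᵢ·δᵢ.
-39.3 = 0.230×(-21.0) + 0.117×(-29.3) + 0.428×(-59.3) + 0.225×δ_D
0.225·δ_D = -39.3 − (-33.639) = -5.661
δ_D = -5.661 / 0.225 = -25.16‰

-25.2‰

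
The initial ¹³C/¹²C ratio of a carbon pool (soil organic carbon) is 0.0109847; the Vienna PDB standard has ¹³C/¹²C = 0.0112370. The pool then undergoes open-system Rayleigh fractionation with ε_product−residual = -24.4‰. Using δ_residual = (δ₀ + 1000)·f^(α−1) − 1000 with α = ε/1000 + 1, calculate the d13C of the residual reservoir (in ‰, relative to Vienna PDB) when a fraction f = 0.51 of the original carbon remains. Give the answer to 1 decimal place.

δ₀ = (0.0109847/0.0112370 − 1)×1000 = (0.977547 − 1)×1000 = -22.453‰
α − 1 = ε/1000 = -0.0244
f^(α−1) = 0.51^(-0.0244) = 1.016565
δ_res = (-22.453 + 1000) × 1.016565 − 1000 = 993.741 − 1000 = -6.26‰

-6.3‰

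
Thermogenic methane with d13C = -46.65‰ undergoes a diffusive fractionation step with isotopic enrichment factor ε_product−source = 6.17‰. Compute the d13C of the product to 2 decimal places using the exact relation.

Exactly, δ_product = (δ_source + 1000)·(ε/1000 + 1) − 1000.
δ_product = (-46.65 + 1000) × (6.17/1000 + 1) − 1000
δ_product = -40.768‰

-40.77‰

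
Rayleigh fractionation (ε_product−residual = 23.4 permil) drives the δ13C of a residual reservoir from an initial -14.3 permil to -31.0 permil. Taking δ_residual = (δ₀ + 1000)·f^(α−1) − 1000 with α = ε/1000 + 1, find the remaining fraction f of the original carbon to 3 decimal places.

α − 1 = ε/1000 = 0.0234
(δ_res + 1000)/(δ₀ + 1000) = (-31.0 + 1000)/(-14.3 + 1000) = 969.0/985.7 = 0.983058
f = 0.983058^(1/0.0234) = exp(ln(0.983058)/0.0234) = exp(-0.01709/0.0234)
f = exp(-0.7302) = 0.4818

0.482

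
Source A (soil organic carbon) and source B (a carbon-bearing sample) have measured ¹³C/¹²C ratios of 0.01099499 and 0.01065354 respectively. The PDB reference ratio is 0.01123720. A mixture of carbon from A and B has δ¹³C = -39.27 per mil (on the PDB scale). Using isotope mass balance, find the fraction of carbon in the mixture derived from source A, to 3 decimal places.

0.417

δ_A = (0.01099499/0.01123720 − 1)×1000 = (0.978446 − 1)×1000 = -21.554 per mil
δ_B = (0.01065354/0.01123720 − 1)×1000 = (0.948060 − 1)×1000 = -51.940 per mil
f_A = (δ_mix − δ_B)/(δ_A − δ_B) = (-39.27 − (-51.940))/(-21.554 − (-51.940))
f_A = 12.670 / 30.386 = 0.4170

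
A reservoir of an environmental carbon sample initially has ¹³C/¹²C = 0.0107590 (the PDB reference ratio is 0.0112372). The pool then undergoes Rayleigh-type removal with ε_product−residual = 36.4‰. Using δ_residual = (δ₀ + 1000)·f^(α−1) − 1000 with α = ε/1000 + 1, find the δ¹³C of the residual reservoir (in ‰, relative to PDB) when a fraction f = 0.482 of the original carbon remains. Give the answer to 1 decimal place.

δ₀ = (0.0107590/0.0112372 − 1)×1000 = (0.957445 − 1)×1000 = -42.555‰
α − 1 = ε/1000 = 0.0364
f^(α−1) = 0.482^(0.0364) = 0.973785
δ_res = (-42.555 + 1000) × 0.973785 − 1000 = 932.345 − 1000 = -67.65‰

-67.7‰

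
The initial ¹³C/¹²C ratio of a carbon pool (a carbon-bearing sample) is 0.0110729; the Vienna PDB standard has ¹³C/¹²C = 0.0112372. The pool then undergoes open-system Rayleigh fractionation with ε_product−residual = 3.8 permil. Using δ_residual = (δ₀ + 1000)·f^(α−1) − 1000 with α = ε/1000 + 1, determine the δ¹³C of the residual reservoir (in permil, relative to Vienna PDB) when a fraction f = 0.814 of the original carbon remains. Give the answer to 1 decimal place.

-15.4 permil

δ₀ = (0.0110729/0.0112372 − 1)×1000 = (0.985379 − 1)×1000 = -14.621 permil
α − 1 = ε/1000 = 0.0038
f^(α−1) = 0.814^(0.0038) = 0.999218
δ_res = (-14.621 + 1000) × 0.999218 − 1000 = 984.609 − 1000 = -15.39 permil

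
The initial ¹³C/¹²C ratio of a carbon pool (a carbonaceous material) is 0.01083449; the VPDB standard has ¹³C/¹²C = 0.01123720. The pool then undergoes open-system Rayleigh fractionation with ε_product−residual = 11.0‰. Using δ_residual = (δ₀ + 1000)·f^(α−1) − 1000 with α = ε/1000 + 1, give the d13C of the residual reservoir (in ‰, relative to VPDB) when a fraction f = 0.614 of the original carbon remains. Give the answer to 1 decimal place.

-41.0‰

δ₀ = (0.01083449/0.01123720 − 1)×1000 = (0.964163 − 1)×1000 = -35.837‰
α − 1 = ε/1000 = 0.0110
f^(α−1) = 0.614^(0.0110) = 0.994649
δ_res = (-35.837 + 1000) × 0.994649 − 1000 = 959.004 − 1000 = -41.00‰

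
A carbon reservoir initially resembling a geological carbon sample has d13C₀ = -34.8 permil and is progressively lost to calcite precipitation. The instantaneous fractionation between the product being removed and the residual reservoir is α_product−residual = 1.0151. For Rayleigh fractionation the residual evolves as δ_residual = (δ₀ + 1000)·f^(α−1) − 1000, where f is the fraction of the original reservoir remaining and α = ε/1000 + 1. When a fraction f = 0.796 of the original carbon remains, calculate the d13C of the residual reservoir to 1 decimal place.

Rayleigh residual: δ_res = (δ₀ + 1000)·f^(α−1) − 1000
α − 1 = 0.01510
f^(α−1) = 0.796^(0.01510) = 0.996561
δ_res = (-34.8 + 1000) × 0.996561 − 1000 = 961.880 − 1000 = -38.12 permil

-38.1 permil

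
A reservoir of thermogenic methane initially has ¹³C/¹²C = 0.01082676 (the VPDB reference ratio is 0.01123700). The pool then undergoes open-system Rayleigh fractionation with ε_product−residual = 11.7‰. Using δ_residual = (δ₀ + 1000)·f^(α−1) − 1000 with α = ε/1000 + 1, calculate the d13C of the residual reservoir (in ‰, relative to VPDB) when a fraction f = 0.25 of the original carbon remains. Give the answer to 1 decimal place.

-52.0‰

δ₀ = (0.01082676/0.01123700 − 1)×1000 = (0.963492 − 1)×1000 = -36.508‰
α − 1 = ε/1000 = 0.0117
f^(α−1) = 0.25^(0.0117) = 0.983911
δ_res = (-36.508 + 1000) × 0.983911 − 1000 = 947.991 − 1000 = -52.01‰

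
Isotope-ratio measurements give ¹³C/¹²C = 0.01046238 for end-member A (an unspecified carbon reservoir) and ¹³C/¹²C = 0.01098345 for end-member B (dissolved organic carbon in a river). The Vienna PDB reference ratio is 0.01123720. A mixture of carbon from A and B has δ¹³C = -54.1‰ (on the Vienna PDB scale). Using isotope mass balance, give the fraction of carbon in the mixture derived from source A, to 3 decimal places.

0.680

δ_A = (0.01046238/0.01123720 − 1)×1000 = (0.931049 − 1)×1000 = -68.951‰
δ_B = (0.01098345/0.01123720 − 1)×1000 = (0.977419 − 1)×1000 = -22.581‰
f_A = (δ_mix − δ_B)/(δ_A − δ_B) = (-54.1 − (-22.581))/(-68.951 − (-22.581))
f_A = -31.519 / -46.370 = 0.6797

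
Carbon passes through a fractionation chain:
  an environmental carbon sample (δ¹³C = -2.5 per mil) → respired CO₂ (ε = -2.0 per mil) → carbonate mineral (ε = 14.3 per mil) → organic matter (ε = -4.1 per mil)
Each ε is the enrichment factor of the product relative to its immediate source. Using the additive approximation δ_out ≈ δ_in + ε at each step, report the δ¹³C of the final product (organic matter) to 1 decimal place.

5.7 per mil

step 1: δ ≈ -2.5 + (-2.0) = -4.5 per mil
step 2: δ ≈ -4.5 + (14.3) = 9.8 per mil
step 3: δ ≈ 9.8 + (-4.1) = 5.7 per mil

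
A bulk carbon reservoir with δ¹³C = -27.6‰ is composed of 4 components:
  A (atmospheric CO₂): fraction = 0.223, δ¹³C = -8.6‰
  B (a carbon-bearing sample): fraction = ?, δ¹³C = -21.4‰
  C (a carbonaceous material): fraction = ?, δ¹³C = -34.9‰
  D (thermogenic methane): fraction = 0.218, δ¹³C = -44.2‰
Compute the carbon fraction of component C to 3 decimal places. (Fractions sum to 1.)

0.303

Let f_C and f_B be the unknown fractions; fractions sum to 1 so f_C + f_B = 0.559.
Mass balance: Σ fᵢ·δᵢ = δ_bulk ⇒ f_C·(-34.9) + f_B·(-21.4) = -27.6 − (-11.553) = -16.047
Substitute f_B = 0.559 − f_C:
f_C·(-34.9 − -21.4) = -16.047 − 0.559×(-21.4) = -4.084
f_C = -4.084 / -13.5 = 0.3025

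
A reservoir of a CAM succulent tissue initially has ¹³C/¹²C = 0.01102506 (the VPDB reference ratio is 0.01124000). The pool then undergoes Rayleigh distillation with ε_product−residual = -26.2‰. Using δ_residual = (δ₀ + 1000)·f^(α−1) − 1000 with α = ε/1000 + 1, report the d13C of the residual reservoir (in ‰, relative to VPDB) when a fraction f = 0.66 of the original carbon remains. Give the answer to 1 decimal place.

-8.4‰

δ₀ = (0.01102506/0.01124000 − 1)×1000 = (0.980877 − 1)×1000 = -19.123‰
α − 1 = ε/1000 = -0.0262
f^(α−1) = 0.66^(-0.0262) = 1.010946
δ_res = (-19.123 + 1000) × 1.010946 − 1000 = 991.614 − 1000 = -8.39‰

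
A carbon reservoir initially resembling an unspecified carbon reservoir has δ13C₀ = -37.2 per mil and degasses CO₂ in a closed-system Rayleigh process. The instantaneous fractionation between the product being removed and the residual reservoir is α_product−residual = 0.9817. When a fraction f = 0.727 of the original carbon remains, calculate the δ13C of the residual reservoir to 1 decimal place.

-31.6 per mil

Rayleigh residual: δ_res = (δ₀ + 1000)·f^(α−1) − 1000
α − 1 = -0.01830
f^(α−1) = 0.727^(-0.01830) = 1.005852
δ_res = (-37.2 + 1000) × 1.005852 − 1000 = 968.434 − 1000 = -31.57 per mil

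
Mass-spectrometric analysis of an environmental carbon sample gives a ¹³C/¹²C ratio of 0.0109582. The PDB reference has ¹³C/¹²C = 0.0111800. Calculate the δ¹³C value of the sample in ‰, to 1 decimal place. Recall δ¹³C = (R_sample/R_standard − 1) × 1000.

-19.8‰

δ¹³C = (R_sample / R_standard − 1) × 1000
R_sample / R_standard = 0.0109582 / 0.0111800 = 0.980161
δ¹³C = (0.980161 − 1) × 1000 = -19.84‰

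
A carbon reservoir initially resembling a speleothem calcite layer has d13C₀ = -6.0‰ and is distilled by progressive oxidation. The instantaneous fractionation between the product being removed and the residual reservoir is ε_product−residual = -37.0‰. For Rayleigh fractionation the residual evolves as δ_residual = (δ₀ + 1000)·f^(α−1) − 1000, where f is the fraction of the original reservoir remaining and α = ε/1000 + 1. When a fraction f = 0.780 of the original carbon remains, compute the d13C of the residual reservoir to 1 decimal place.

Rayleigh residual: δ_res = (δ₀ + 1000)·f^(α−1) − 1000
α = ε/1000 + 1 = 0.96300, so α − 1 = -0.03700
f^(α−1) = 0.780^(-0.03700) = 1.009235
δ_res = (-6.0 + 1000) × 1.009235 − 1000 = 1003.180 − 1000 = 3.18‰

3.2‰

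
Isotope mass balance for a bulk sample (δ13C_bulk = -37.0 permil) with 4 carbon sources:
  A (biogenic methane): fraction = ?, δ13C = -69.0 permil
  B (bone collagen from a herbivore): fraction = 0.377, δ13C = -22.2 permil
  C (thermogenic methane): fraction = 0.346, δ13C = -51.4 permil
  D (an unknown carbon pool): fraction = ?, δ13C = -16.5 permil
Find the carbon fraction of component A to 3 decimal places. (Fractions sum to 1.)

Let f_A and f_D be the unknown fractions; fractions sum to 1 so f_A + f_D = 0.277.
Mass balance: Σ fᵢ·δᵢ = δ_bulk ⇒ f_A·(-69.0) + f_D·(-16.5) = -37.0 − (-26.154) = -10.846
Substitute f_D = 0.277 − f_A:
f_A·(-69.0 − -16.5) = -10.846 − 0.277×(-16.5) = -6.276
f_A = -6.276 / -52.5 = 0.1195

0.120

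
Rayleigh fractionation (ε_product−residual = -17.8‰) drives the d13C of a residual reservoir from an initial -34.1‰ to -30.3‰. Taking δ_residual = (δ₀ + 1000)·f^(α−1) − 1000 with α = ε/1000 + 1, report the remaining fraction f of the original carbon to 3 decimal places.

0.802

α − 1 = ε/1000 = -0.0178
(δ_res + 1000)/(δ₀ + 1000) = (-30.3 + 1000)/(-34.1 + 1000) = 969.7/965.9 = 1.003934
f = 1.003934^(1/-0.0178) = exp(ln(1.003934)/-0.0178) = exp(0.00393/-0.0178)
f = exp(-0.2206) = 0.8020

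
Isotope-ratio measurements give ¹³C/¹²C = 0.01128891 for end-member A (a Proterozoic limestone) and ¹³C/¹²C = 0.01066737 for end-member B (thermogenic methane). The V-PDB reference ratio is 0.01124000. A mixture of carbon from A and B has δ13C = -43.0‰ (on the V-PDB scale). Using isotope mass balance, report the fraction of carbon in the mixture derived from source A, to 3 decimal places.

δ_A = (0.01128891/0.01124000 − 1)×1000 = (1.004351 − 1)×1000 = 4.351‰
δ_B = (0.01066737/0.01124000 − 1)×1000 = (0.949054 − 1)×1000 = -50.946‰
f_A = (δ_mix − δ_B)/(δ_A − δ_B) = (-43.0 − (-50.946))/(4.351 − (-50.946))
f_A = 7.946 / 55.297 = 0.1437

0.144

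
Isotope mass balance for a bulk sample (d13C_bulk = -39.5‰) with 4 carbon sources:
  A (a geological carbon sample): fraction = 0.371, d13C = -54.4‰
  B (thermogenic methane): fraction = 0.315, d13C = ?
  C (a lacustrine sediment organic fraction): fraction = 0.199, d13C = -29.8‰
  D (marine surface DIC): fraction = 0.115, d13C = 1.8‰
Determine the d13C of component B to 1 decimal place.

Isotope mass balance: δ_bulk = Σ fᵢ·δᵢ.
-39.5 = 0.371×(-54.4) + 0.315×δ_B + 0.199×(-29.8) + 0.115×(1.8)
0.315·δ_B = -39.5 − (-25.906) = -13.594
δ_B = -13.594 / 0.315 = -43.16‰

-43.2‰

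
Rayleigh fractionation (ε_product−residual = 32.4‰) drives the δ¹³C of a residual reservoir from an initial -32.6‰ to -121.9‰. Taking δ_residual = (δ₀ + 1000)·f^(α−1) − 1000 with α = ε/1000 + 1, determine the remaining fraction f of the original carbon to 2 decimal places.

α − 1 = ε/1000 = 0.0324
(δ_res + 1000)/(δ₀ + 1000) = (-121.9 + 1000)/(-32.6 + 1000) = 878.1/967.4 = 0.907691
f = 0.907691^(1/0.0324) = exp(ln(0.907691)/0.0324) = exp(-0.09685/0.0324)
f = exp(-2.9892) = 0.0503

0.05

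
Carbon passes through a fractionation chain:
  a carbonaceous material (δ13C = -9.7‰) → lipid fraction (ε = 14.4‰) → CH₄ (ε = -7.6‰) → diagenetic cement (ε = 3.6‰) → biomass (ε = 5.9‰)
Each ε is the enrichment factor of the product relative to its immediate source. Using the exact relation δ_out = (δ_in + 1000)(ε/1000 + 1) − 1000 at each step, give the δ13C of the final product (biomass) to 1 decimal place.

6.4‰

step 1: δ = (-9.70 + 1000)·(14.4/1000 + 1) − 1000 = 4.56‰
step 2: δ = (4.56 + 1000)·(-7.6/1000 + 1) − 1000 = -3.07‰
step 3: δ = (-3.07 + 1000)·(3.6/1000 + 1) − 1000 = 0.51‰
step 4: δ = (0.51 + 1000)·(5.9/1000 + 1) − 1000 = 6.42‰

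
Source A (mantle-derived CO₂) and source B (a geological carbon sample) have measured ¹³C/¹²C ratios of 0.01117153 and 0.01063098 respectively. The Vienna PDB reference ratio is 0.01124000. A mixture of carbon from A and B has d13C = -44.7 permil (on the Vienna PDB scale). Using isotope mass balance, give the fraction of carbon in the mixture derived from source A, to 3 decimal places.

δ_A = (0.01117153/0.01124000 − 1)×1000 = (0.993908 − 1)×1000 = -6.092 permil
δ_B = (0.01063098/0.01124000 − 1)×1000 = (0.945817 − 1)×1000 = -54.183 permil
f_A = (δ_mix − δ_B)/(δ_A − δ_B) = (-44.7 − (-54.183))/(-6.092 − (-54.183))
f_A = 9.483 / 48.092 = 0.1972

0.197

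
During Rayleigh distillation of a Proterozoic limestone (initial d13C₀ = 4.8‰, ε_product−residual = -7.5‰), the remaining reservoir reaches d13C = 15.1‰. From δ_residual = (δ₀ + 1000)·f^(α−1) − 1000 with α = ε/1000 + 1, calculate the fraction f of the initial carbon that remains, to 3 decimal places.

0.257

α − 1 = ε/1000 = -0.0075
(δ_res + 1000)/(δ₀ + 1000) = (15.1 + 1000)/(4.8 + 1000) = 1015.1/1004.8 = 1.010251
f = 1.010251^(1/-0.0075) = exp(ln(1.010251)/-0.0075) = exp(0.01020/-0.0075)
f = exp(-1.3598) = 0.2567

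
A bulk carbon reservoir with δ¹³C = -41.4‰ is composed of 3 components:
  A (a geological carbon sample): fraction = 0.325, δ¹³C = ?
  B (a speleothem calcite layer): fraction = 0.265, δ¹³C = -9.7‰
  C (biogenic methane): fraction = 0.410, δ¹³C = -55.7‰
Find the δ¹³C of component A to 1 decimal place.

-49.2‰

Isotope mass balance: δ_bulk = Σ fᵢ·δᵢ.
-41.4 = 0.325×δ_A + 0.265×(-9.7) + 0.410×(-55.7)
0.325·δ_A = -41.4 − (-25.407) = -15.992
δ_A = -15.992 / 0.325 = -49.21‰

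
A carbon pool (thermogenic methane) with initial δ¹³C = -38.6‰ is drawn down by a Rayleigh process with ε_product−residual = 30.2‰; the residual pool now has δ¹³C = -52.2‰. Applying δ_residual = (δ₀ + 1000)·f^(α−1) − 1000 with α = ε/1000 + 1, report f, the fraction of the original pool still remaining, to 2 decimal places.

0.62

α − 1 = ε/1000 = 0.0302
(δ_res + 1000)/(δ₀ + 1000) = (-52.2 + 1000)/(-38.6 + 1000) = 947.8/961.4 = 0.985854
f = 0.985854^(1/0.0302) = exp(ln(0.985854)/0.0302) = exp(-0.01425/0.0302)
f = exp(-0.4718) = 0.6239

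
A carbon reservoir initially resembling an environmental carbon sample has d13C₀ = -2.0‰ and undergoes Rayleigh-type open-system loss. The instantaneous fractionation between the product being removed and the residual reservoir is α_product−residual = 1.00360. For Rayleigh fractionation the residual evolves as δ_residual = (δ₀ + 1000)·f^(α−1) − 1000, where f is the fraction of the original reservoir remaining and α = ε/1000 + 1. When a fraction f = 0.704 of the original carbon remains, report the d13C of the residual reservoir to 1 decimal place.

Rayleigh residual: δ_res = (δ₀ + 1000)·f^(α−1) − 1000
α − 1 = 0.00360
f^(α−1) = 0.704^(0.00360) = 0.998737
δ_res = (-2.0 + 1000) × 0.998737 − 1000 = 996.740 − 1000 = -3.26‰

-3.3‰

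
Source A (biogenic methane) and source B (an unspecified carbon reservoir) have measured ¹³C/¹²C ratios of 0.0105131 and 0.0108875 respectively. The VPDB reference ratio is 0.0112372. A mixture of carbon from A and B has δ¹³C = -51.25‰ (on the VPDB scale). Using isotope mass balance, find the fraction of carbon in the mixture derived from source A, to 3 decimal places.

δ_A = (0.0105131/0.0112372 − 1)×1000 = (0.935562 − 1)×1000 = -64.438‰
δ_B = (0.0108875/0.0112372 − 1)×1000 = (0.968880 − 1)×1000 = -31.120‰
f_A = (δ_mix − δ_B)/(δ_A − δ_B) = (-51.25 − (-31.120))/(-64.438 − (-31.120))
f_A = -20.130 / -33.318 = 0.6042

0.604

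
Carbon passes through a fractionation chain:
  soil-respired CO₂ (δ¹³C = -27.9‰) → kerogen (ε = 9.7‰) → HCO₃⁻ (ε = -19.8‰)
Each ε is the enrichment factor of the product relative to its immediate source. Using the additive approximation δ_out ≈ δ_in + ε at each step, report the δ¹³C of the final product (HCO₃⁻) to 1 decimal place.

-38.0‰

step 1: δ ≈ -27.9 + (9.7) = -18.2‰
step 2: δ ≈ -18.2 + (-19.8) = -38.0‰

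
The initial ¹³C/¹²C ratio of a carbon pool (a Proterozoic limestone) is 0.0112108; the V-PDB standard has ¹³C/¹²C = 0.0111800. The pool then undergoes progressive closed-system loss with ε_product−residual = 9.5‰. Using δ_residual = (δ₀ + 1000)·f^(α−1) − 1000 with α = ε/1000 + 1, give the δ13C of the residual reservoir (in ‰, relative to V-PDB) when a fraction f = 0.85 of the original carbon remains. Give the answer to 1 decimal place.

1.2‰

δ₀ = (0.0112108/0.0111800 − 1)×1000 = (1.002755 − 1)×1000 = 2.755‰
α − 1 = ε/1000 = 0.0095
f^(α−1) = 0.85^(0.0095) = 0.998457
δ_res = (2.755 + 1000) × 0.998457 − 1000 = 1001.208 − 1000 = 1.21‰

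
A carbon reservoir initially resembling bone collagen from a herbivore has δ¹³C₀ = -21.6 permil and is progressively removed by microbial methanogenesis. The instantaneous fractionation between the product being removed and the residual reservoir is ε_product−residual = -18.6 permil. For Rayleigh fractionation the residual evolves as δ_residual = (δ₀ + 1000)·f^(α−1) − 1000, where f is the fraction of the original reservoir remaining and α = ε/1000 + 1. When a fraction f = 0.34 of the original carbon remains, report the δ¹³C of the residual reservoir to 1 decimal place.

-1.8 permil

Rayleigh residual: δ_res = (δ₀ + 1000)·f^(α−1) − 1000
α = ε/1000 + 1 = 0.98140, so α − 1 = -0.01860
f^(α−1) = 0.34^(-0.01860) = 1.020269
δ_res = (-21.6 + 1000) × 1.020269 − 1000 = 998.231 − 1000 = -1.77 permil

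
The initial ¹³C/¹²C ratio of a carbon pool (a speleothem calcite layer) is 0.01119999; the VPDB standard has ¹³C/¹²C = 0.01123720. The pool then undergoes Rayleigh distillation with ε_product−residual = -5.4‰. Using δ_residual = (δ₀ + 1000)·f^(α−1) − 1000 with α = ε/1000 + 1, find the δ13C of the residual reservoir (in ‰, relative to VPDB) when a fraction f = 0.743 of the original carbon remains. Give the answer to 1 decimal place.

δ₀ = (0.01119999/0.01123720 − 1)×1000 = (0.996689 − 1)×1000 = -3.311‰
α − 1 = ε/1000 = -0.0054
f^(α−1) = 0.743^(-0.0054) = 1.001605
δ_res = (-3.311 + 1000) × 1.001605 − 1000 = 998.289 − 1000 = -1.71‰

-1.7‰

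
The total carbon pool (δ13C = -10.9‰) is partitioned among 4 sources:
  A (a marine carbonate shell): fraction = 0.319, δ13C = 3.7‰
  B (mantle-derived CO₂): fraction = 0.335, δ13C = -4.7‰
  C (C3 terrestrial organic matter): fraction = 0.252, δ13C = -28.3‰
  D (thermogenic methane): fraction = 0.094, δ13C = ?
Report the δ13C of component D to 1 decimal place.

-35.9‰

Isotope mass balance: δ_bulk = Σ fᵢ·δᵢ.
-10.9 = 0.319×(3.7) + 0.335×(-4.7) + 0.252×(-28.3) + 0.094×δ_D
0.094·δ_D = -10.9 − (-7.526) = -3.374
δ_D = -3.374 / 0.094 = -35.90‰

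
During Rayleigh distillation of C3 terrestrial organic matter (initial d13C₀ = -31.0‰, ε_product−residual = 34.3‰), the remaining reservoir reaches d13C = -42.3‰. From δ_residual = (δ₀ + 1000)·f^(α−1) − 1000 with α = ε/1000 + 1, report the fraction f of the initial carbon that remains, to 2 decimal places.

0.71

α − 1 = ε/1000 = 0.0343
(δ_res + 1000)/(δ₀ + 1000) = (-42.3 + 1000)/(-31.0 + 1000) = 957.7/969.0 = 0.988338
f = 0.988338^(1/0.0343) = exp(ln(0.988338)/0.0343) = exp(-0.01173/0.0343)
f = exp(-0.3420) = 0.7104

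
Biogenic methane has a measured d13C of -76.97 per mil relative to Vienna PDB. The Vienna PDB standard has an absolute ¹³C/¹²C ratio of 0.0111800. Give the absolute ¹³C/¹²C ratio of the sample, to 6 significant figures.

0.0103195

R_sample = R_standard × (d13C/1000 + 1)
R_sample = 0.0111800 × (-76.97/1000 + 1) = 0.0111800 × 0.923030
R_sample = 0.0103195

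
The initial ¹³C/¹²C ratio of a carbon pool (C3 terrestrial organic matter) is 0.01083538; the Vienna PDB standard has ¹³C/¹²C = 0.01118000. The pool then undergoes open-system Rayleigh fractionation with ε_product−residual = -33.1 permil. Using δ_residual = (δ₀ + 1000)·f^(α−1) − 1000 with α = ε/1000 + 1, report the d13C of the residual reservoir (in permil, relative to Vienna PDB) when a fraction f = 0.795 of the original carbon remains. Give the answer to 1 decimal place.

δ₀ = (0.01083538/0.01118000 − 1)×1000 = (0.969175 − 1)×1000 = -30.825 permil
α − 1 = ε/1000 = -0.0331
f^(α−1) = 0.795^(-0.0331) = 1.007622
δ_res = (-30.825 + 1000) × 1.007622 − 1000 = 976.563 − 1000 = -23.44 permil

-23.4 permil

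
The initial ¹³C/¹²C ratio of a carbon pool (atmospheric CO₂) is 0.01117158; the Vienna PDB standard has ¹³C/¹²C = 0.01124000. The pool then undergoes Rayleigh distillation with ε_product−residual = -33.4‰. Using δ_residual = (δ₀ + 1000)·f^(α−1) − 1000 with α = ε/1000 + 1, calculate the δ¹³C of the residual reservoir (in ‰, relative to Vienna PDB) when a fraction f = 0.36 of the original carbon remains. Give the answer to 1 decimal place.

28.4‰

δ₀ = (0.01117158/0.01124000 − 1)×1000 = (0.993913 − 1)×1000 = -6.087‰
α − 1 = ε/1000 = -0.0334
f^(α−1) = 0.36^(-0.0334) = 1.034712
δ_res = (-6.087 + 1000) × 1.034712 − 1000 = 1028.414 − 1000 = 28.41‰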